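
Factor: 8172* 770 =6292440  =  2^3*3^2 *5^1*7^1*11^1*227^1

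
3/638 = 3/638 = 0.00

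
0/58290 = 0 = 0.00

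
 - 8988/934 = - 10 + 176/467 = - 9.62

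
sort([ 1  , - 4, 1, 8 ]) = [ - 4,1,1,  8 ] 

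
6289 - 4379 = 1910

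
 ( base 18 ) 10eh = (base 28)7lp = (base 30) 6nb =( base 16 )17D5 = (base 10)6101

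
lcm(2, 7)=14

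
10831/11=984 + 7/11 =984.64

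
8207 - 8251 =  -  44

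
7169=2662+4507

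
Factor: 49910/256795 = 62/319 = 2^1*11^ ( - 1)*29^(  -  1)*31^1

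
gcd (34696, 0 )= 34696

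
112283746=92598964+19684782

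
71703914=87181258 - 15477344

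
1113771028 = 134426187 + 979344841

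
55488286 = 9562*5803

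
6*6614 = 39684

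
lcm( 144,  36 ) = 144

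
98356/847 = 116 + 104/847 = 116.12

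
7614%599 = 426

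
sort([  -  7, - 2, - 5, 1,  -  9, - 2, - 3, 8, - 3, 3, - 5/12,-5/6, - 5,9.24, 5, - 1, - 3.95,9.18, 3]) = [ - 9, - 7,- 5, - 5, - 3.95, - 3, - 3, -2, - 2, - 1, - 5/6, -5/12,1, 3, 3,5, 8,9.18, 9.24]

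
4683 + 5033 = 9716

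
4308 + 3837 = 8145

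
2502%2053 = 449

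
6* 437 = 2622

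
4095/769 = 5 +250/769 = 5.33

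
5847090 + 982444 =6829534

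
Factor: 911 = 911^1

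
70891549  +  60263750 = 131155299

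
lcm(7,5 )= 35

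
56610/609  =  92+194/203 = 92.96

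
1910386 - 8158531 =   -  6248145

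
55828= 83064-27236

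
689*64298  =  44301322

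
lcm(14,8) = 56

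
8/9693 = 8/9693  =  0.00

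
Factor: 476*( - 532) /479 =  - 2^4 * 7^2*17^1*19^1*479^( - 1) = - 253232/479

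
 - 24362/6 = -4061 +2/3 = - 4060.33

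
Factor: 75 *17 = 3^1*5^2 * 17^1 = 1275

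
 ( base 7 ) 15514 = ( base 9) 5887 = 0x1114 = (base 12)2644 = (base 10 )4372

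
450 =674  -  224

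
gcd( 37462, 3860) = 2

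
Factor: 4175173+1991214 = 97^1* 151^1*421^1  =  6166387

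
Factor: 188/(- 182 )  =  -94/91 = - 2^1 * 7^( - 1)* 13^( - 1 )*47^1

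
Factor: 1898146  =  2^1*73^1*13001^1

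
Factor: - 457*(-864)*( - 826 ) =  - 326144448 = - 2^6*3^3*7^1*59^1*457^1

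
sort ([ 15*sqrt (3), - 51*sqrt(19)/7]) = [ - 51 * sqrt(19)/7,15*sqrt( 3 )]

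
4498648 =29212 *154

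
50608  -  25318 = 25290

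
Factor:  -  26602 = -2^1*47^1 *283^1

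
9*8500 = 76500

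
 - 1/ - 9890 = 1/9890 = 0.00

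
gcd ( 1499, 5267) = 1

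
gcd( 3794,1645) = 7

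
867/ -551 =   -  2+ 235/551  =  -1.57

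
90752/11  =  90752/11=8250.18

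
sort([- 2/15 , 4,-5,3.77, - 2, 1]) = [- 5,-2, - 2/15, 1 , 3.77 , 4]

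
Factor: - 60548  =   - 2^2*15137^1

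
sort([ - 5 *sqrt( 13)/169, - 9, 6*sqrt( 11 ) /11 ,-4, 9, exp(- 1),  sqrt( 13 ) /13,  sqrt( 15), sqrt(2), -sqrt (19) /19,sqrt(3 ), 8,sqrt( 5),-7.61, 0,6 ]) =[ - 9,-7.61, - 4, -sqrt (19)/19,  -  5*  sqrt( 13)/169, 0, sqrt(13 ) /13, exp( - 1), sqrt(2),sqrt( 3 ),6*sqrt( 11 ) /11, sqrt( 5), sqrt(15 ), 6, 8, 9 ] 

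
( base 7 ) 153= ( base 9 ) 106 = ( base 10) 87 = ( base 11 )7A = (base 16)57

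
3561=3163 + 398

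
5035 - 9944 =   -  4909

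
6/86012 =3/43006  =  0.00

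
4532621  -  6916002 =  - 2383381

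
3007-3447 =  - 440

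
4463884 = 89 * 50156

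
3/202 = 3/202  =  0.01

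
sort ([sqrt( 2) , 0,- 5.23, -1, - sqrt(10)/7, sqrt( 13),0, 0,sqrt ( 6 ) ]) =[ - 5.23, - 1,-sqrt( 10 )/7,0,0, 0, sqrt ( 2) , sqrt(6),sqrt( 13) ] 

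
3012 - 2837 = 175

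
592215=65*9111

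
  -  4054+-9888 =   -  13942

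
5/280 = 1/56 =0.02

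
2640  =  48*55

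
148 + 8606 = 8754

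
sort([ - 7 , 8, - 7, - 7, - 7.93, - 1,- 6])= [ - 7.93,-7 ,- 7, - 7, - 6,-1  ,  8]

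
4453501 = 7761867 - 3308366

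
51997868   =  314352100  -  262354232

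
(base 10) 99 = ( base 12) 83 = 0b1100011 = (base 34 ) 2V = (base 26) 3L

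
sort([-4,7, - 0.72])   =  [ -4, - 0.72,7]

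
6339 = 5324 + 1015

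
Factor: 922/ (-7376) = -2^( - 3 ) = - 1/8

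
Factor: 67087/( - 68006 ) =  - 2^( - 1 )*37^( - 1)*73^1 = - 73/74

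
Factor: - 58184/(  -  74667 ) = 2^3 * 3^( - 1) * 7^1*1039^1*24889^( - 1) 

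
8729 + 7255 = 15984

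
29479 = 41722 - 12243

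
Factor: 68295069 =3^4 * 17^1 * 49597^1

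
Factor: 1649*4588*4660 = 2^4*5^1*17^1 * 31^1*37^1*97^1*233^1 = 35255751920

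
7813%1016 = 701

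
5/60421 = 5/60421 = 0.00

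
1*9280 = 9280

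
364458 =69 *5282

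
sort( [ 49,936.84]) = [ 49,  936.84]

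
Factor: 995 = 5^1*199^1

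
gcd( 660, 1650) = 330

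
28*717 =20076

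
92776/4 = 23194= 23194.00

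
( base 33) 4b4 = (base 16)1273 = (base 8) 11163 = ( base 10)4723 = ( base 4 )1021303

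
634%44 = 18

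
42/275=42/275=   0.15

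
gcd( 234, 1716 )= 78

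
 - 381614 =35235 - 416849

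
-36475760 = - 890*40984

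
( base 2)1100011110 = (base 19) 240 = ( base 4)30132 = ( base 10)798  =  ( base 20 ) 1JI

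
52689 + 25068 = 77757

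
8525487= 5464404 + 3061083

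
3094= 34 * 91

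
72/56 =9/7= 1.29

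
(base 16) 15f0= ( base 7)22242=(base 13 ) 2730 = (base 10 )5616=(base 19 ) FAB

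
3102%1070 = 962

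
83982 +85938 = 169920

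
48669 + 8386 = 57055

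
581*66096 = 38401776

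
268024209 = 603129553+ - 335105344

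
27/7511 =27/7511 =0.00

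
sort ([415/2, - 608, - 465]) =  [ - 608,  -  465,415/2] 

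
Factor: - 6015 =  - 3^1*5^1*401^1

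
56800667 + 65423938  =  122224605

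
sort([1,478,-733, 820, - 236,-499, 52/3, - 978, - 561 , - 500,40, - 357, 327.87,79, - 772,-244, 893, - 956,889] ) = [ - 978, - 956,  -  772, - 733, - 561, - 500,-499, - 357, - 244, - 236, 1, 52/3, 40, 79,327.87, 478, 820, 889, 893 ]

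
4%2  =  0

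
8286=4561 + 3725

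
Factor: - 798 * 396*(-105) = 33180840 = 2^3*3^4*5^1 * 7^2*11^1 *19^1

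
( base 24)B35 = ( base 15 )1D78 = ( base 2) 1100100001101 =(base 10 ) 6413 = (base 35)588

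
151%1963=151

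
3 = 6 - 3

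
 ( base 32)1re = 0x76E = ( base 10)1902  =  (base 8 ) 3556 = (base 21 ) 46C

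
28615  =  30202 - 1587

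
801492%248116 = 57144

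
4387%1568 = 1251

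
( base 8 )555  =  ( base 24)F5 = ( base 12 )265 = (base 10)365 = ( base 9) 445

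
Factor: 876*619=2^2*3^1*73^1*619^1 = 542244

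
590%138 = 38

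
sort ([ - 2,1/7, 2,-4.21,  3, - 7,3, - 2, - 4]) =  [ - 7, - 4.21, - 4,- 2, - 2,  1/7, 2,3, 3 ]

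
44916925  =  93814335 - 48897410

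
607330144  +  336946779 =944276923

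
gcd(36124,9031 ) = 9031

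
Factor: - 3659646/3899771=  - 2^1*3^1*359^1*1699^1*3899771^( - 1)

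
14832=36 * 412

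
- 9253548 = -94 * 98442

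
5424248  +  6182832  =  11607080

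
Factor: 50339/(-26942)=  - 2^( -1)*19^( - 1 )*71^1= - 71/38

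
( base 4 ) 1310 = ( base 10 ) 116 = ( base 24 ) 4K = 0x74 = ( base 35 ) 3B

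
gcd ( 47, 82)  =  1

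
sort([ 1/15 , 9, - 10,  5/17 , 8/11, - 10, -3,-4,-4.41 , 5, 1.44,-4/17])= [ - 10, - 10, - 4.41,-4,- 3,  -  4/17, 1/15, 5/17 , 8/11,1.44,5,9 ]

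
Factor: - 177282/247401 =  - 2^1 * 11^( - 1) * 17^( - 1 ) * 67^1 =- 134/187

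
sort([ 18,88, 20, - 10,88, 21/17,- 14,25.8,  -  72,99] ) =[-72,-14, - 10,21/17, 18,20,25.8,88,88,99]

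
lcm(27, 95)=2565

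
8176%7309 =867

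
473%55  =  33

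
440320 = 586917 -146597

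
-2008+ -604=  - 2612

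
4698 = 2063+2635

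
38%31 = 7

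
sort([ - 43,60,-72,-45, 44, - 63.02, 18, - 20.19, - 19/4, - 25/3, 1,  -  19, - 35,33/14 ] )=[ - 72, - 63.02, - 45 , - 43,  -  35, - 20.19, - 19, - 25/3, - 19/4, 1, 33/14,18,44, 60 ]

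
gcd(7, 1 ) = 1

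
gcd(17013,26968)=1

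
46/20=2 + 3/10 = 2.30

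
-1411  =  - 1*1411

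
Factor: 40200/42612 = 50/53  =  2^1* 5^2*53^ (- 1)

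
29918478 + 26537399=56455877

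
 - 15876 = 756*( - 21 ) 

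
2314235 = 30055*77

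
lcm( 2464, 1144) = 32032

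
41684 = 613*68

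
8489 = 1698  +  6791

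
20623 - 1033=19590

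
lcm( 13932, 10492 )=849852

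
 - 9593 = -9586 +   -  7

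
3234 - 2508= 726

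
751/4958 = 751/4958= 0.15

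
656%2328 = 656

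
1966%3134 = 1966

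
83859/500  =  167 + 359/500 = 167.72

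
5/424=5/424 =0.01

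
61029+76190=137219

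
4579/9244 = 4579/9244 = 0.50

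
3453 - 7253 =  - 3800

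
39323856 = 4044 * 9724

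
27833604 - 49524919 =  - 21691315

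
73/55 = 73/55  =  1.33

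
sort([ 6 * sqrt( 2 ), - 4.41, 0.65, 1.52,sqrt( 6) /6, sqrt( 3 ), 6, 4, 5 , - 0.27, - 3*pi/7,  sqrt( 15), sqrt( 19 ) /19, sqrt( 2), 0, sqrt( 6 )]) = [-4.41 ,-3 *pi/7 , -0.27 , 0, sqrt( 19)/19  ,  sqrt( 6)/6, 0.65, sqrt ( 2), 1.52, sqrt( 3 ),  sqrt (6 ), sqrt (15 ) , 4 , 5, 6,6*sqrt(2)]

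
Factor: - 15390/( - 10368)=95/64  =  2^( - 6) * 5^1*19^1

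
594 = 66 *9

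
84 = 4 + 80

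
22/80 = 11/40=0.28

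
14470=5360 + 9110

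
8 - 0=8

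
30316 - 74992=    - 44676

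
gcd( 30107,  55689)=1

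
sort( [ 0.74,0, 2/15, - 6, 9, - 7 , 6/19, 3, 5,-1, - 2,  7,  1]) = [-7, - 6,-2, - 1,0, 2/15,6/19, 0.74, 1,3 , 5, 7,9] 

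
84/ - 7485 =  - 1 + 2467/2495 = - 0.01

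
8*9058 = 72464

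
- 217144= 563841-780985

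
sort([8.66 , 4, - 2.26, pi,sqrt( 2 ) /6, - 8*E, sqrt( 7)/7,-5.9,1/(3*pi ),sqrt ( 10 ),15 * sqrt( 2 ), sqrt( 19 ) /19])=[ - 8*E, - 5.9,- 2.26, 1/( 3*pi),sqrt ( 19)/19, sqrt( 2)/6, sqrt( 7)/7, pi, sqrt(10),4,8.66,15* sqrt(2 ) ]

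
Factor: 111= 3^1*37^1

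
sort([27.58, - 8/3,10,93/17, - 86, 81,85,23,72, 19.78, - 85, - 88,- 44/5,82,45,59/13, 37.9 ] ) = [-88,  -  86, - 85, - 44/5,  -  8/3,59/13  ,  93/17, 10,19.78,23,27.58,37.9,45,  72 , 81,82,85] 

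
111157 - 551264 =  -440107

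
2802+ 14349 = 17151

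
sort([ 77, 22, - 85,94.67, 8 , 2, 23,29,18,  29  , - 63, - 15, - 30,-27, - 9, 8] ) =[ - 85, - 63, -30, - 27, - 15, - 9,2, 8, 8,  18,  22,23, 29, 29, 77,  94.67]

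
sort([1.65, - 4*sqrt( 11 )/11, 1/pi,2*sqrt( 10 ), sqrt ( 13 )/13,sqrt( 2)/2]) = [  -  4*sqrt(11 )/11, sqrt(13 ) /13,1/pi,sqrt ( 2)/2,1.65, 2*sqrt( 10) ]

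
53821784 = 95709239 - 41887455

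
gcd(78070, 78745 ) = 5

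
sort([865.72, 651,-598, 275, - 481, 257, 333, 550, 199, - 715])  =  [ - 715, - 598, - 481,  199, 257 , 275,333, 550, 651, 865.72] 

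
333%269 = 64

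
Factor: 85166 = 2^1*97^1*439^1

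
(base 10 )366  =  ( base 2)101101110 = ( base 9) 446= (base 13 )222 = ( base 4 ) 11232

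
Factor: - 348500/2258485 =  - 2^2*5^2*17^1*23^( - 1 )*479^( - 1)  =  -  1700/11017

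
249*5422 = 1350078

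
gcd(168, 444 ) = 12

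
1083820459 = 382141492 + 701678967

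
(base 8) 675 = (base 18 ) 16D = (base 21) 104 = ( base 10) 445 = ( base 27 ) GD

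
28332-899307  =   - 870975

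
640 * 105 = 67200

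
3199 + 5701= 8900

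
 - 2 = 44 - 46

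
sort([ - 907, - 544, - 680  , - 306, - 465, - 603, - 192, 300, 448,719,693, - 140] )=[ - 907, - 680, - 603, - 544, - 465, - 306,  -  192, - 140,300,448, 693, 719]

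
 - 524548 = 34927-559475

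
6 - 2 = 4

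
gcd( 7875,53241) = 3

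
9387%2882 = 741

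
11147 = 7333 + 3814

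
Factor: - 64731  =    -  3^1*21577^1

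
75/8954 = 75/8954 = 0.01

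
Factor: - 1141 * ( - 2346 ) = 2^1*3^1*7^1*17^1*23^1  *  163^1 =2676786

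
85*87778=7461130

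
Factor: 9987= 3^1 * 3329^1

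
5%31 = 5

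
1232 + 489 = 1721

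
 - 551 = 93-644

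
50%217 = 50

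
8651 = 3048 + 5603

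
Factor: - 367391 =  - 367391^1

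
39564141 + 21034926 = 60599067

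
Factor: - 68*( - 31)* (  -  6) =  - 2^3 * 3^1*17^1*31^1 = - 12648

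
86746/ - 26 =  - 43373/13 =- 3336.38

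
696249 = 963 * 723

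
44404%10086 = 4060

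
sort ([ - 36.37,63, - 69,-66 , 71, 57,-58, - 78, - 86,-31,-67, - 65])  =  [-86, - 78,-69, -67,-66, - 65,-58,-36.37,-31,57,63,71]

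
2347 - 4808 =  - 2461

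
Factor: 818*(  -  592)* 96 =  - 2^10*3^1*37^1*409^1 = -46488576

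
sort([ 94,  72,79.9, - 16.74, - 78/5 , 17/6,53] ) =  [ - 16.74, - 78/5,17/6,53,72, 79.9,  94] 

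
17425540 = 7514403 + 9911137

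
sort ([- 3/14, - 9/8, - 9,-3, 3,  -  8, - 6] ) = [-9, - 8,  -  6 , - 3, - 9/8, - 3/14,3 ] 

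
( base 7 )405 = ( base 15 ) d6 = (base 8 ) 311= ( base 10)201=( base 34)5V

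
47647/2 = 23823 + 1/2 = 23823.50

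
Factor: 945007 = 7^1 * 127^1*1063^1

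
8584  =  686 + 7898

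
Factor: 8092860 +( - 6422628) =2^3*3^1*69593^1= 1670232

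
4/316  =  1/79 = 0.01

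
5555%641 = 427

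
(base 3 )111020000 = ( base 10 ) 9639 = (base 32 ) 9D7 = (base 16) 25a7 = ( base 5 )302024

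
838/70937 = 838/70937 = 0.01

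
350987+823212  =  1174199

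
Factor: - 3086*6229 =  - 2^1*1543^1*6229^1 =-19222694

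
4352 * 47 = 204544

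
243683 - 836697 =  - 593014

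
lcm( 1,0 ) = 0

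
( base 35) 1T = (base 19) 37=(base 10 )64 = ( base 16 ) 40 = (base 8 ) 100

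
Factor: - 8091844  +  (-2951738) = -11043582 = - 2^1 * 3^1*11^1 * 149^1*1123^1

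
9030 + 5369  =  14399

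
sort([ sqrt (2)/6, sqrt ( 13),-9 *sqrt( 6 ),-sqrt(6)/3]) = [  -  9*sqrt(6), - sqrt( 6)/3, sqrt(2)/6, sqrt( 13) ]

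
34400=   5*6880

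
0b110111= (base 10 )55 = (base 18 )31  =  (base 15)3A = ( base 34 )1L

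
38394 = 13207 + 25187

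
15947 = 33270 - 17323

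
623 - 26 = 597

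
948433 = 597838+350595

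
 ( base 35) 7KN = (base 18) 1ACA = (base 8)22122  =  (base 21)101G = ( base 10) 9298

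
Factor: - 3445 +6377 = 2932 = 2^2* 733^1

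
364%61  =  59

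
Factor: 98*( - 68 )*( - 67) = 2^3 * 7^2*17^1*67^1 = 446488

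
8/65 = 8/65 =0.12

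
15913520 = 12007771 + 3905749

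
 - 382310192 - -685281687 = 302971495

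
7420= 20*371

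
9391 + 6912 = 16303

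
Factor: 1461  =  3^1*487^1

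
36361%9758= 7087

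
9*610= 5490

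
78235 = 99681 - 21446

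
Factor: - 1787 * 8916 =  - 2^2 * 3^1*743^1*1787^1 = -15932892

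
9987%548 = 123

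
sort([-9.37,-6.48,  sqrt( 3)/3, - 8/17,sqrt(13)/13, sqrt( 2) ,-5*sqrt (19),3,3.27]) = [ - 5*sqrt( 19 ),-9.37,-6.48,  -  8/17, sqrt(13)/13,sqrt( 3)/3,sqrt (2 ), 3, 3.27] 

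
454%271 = 183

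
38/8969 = 38/8969 = 0.00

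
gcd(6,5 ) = 1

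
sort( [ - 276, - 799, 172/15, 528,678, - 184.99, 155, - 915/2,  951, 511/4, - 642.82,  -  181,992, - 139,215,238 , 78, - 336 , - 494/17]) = [ - 799,-642.82, - 915/2, - 336, - 276, - 184.99,-181, - 139, - 494/17, 172/15,78,511/4 , 155,215, 238,528,678,951, 992]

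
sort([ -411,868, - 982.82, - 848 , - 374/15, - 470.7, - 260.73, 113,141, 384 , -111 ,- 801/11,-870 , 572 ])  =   [ - 982.82, - 870, - 848, - 470.7, - 411, - 260.73, - 111, - 801/11, - 374/15,113,141,  384, 572,868 ]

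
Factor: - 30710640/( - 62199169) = 2^4*3^1*5^1*41^1*3121^1*62199169^( - 1)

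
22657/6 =22657/6 = 3776.17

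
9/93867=3/31289 = 0.00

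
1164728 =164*7102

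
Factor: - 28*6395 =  - 179060 = - 2^2*5^1*7^1*1279^1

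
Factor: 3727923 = 3^1 *1242641^1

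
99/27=3 + 2/3  =  3.67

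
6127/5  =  1225 + 2/5  =  1225.40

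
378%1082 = 378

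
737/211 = 737/211 = 3.49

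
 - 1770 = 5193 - 6963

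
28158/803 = 28158/803 =35.07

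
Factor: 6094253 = 11^1*67^1*8269^1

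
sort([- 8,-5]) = [ - 8, - 5] 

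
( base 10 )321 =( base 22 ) ED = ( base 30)AL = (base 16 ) 141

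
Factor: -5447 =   -  13^1*419^1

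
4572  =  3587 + 985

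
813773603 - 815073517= -1299914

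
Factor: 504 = 2^3*3^2*7^1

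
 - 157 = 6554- 6711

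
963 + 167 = 1130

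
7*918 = 6426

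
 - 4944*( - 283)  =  1399152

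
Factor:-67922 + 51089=- 3^1*31^1*181^1 = - 16833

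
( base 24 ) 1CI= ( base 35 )P7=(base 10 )882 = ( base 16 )372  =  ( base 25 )1a7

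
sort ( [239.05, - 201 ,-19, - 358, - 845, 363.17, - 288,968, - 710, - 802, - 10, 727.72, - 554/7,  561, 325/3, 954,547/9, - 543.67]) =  [ - 845,-802, - 710, - 543.67, - 358,-288,-201, - 554/7, - 19, - 10, 547/9, 325/3, 239.05 , 363.17, 561, 727.72, 954, 968 ] 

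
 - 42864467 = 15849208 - 58713675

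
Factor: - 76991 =  -  76991^1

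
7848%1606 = 1424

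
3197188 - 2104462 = 1092726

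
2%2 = 0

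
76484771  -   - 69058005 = 145542776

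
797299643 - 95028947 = 702270696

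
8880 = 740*12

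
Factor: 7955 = 5^1*37^1*43^1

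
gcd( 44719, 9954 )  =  1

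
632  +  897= 1529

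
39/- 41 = - 39/41 =- 0.95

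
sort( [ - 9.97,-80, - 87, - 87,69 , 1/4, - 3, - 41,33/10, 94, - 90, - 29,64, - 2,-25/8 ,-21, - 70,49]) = [ - 90, - 87,-87, - 80, - 70 , - 41, - 29,-21, - 9.97, - 25/8 , - 3, - 2,1/4,33/10,49,64,69 , 94]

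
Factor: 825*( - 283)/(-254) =2^( - 1)* 3^1*5^2*11^1*127^( - 1 ) * 283^1  =  233475/254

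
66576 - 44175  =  22401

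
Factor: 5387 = 5387^1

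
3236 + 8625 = 11861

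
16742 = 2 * 8371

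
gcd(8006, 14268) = 2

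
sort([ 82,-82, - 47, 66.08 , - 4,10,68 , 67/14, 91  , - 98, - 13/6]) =[ -98, - 82, - 47, - 4, - 13/6,67/14, 10,  66.08,68,82 , 91] 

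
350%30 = 20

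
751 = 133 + 618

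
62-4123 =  - 4061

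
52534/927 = 56 + 622/927 = 56.67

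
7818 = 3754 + 4064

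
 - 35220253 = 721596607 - 756816860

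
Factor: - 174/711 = - 2^1*3^( - 1 )*29^1*79^ (  -  1) = - 58/237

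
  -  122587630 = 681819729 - 804407359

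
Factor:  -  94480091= - 113^1*836107^1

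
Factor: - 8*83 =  - 2^3*83^1 = -664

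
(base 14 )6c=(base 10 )96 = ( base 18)56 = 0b1100000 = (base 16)60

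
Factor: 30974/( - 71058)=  - 17/39 = - 3^( - 1)*13^(- 1)*17^1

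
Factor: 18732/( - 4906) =-2^1*3^1 * 7^1*11^ ( - 1)= - 42/11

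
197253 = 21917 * 9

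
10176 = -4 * ( - 2544)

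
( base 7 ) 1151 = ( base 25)H3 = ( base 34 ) ck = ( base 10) 428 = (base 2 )110101100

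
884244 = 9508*93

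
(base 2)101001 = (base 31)1a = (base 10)41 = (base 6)105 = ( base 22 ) 1J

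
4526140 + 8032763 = 12558903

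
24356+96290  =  120646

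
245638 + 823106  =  1068744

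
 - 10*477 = -4770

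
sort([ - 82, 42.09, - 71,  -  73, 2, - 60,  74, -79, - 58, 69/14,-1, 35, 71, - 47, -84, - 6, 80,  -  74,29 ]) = [ - 84, - 82, - 79, - 74 ,-73, - 71, - 60, - 58, - 47, - 6, - 1, 2, 69/14,29,35,42.09,71, 74,80]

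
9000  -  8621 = 379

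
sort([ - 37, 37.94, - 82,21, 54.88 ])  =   [-82,-37, 21, 37.94 , 54.88]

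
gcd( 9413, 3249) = 1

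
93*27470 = 2554710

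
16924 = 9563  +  7361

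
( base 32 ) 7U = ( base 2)11111110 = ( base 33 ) 7n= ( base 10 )254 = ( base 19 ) d7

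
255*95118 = 24255090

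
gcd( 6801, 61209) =6801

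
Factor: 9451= 13^1*727^1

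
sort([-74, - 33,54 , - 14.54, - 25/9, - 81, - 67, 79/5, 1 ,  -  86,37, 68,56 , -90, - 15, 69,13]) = [ - 90,-86,-81, - 74, - 67, - 33,  -  15, - 14.54, - 25/9,1,13, 79/5,  37, 54,56,  68,69] 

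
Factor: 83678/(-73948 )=-43/38 = - 2^( - 1) *19^ ( - 1)*43^1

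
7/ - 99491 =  - 1 + 14212/14213 = - 0.00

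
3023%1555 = 1468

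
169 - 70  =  99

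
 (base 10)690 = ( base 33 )KU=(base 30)N0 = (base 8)1262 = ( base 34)ka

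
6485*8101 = 52534985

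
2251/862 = 2251/862  =  2.61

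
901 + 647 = 1548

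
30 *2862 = 85860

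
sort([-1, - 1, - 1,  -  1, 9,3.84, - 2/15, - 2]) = [ - 2,  -  1  , - 1, - 1, - 1, - 2/15,3.84,  9] 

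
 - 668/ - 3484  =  167/871 = 0.19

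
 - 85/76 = - 2+67/76 = - 1.12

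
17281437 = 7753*2229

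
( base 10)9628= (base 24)gh4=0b10010110011100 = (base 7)40033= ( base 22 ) jje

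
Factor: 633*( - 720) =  - 455760 = - 2^4*3^3*5^1*211^1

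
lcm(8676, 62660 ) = 563940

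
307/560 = 307/560= 0.55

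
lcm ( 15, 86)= 1290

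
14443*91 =1314313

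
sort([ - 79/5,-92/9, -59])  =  [ -59,-79/5, -92/9] 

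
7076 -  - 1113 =8189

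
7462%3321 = 820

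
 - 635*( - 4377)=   2779395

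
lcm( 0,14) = 0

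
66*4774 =315084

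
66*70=4620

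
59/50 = 59/50 = 1.18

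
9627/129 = 3209/43 = 74.63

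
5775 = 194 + 5581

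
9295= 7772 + 1523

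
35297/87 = 405 + 62/87 =405.71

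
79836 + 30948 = 110784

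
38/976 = 19/488 = 0.04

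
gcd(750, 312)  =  6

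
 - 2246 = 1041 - 3287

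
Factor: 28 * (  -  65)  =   - 2^2*5^1*7^1* 13^1 = - 1820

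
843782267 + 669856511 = 1513638778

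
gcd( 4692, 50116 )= 68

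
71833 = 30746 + 41087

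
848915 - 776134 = 72781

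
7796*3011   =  23473756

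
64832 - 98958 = -34126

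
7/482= 7/482=0.01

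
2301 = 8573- 6272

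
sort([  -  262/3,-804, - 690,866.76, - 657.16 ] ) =[-804, - 690,-657.16,-262/3, 866.76] 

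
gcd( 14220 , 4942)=2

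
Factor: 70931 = 7^1*10133^1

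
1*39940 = 39940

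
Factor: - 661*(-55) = 5^1*11^1*661^1=36355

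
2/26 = 1/13   =  0.08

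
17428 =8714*2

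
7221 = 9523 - 2302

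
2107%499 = 111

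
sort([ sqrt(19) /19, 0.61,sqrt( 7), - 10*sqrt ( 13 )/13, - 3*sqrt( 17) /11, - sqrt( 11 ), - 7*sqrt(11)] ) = [ - 7*sqrt( 11), - sqrt ( 11), - 10*sqrt (13) /13,  -  3 * sqrt(17) /11,  sqrt(19) /19 , 0.61,sqrt( 7)]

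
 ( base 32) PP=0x339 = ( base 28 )11D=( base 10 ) 825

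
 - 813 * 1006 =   -  817878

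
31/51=31/51= 0.61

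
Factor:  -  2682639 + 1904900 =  - 777739  =  - 487^1*1597^1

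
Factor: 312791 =167^1*1873^1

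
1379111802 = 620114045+758997757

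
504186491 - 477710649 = 26475842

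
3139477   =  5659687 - 2520210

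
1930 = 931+999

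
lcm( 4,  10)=20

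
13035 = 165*79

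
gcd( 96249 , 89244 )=3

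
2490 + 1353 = 3843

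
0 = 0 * 28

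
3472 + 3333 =6805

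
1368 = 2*684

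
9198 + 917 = 10115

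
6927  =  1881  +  5046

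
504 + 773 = 1277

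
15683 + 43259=58942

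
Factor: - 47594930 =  - 2^1*5^1*4759493^1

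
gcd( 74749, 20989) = 1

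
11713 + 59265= 70978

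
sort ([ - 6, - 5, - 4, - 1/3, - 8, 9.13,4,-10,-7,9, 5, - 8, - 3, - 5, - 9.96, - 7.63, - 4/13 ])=[ - 10,-9.96,-8, - 8, - 7.63, - 7,  -  6, - 5, - 5, - 4,  -  3, - 1/3, -4/13, 4,  5, 9,  9.13] 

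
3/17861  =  3/17861 = 0.00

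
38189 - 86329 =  -48140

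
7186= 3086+4100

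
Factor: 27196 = 2^2 * 13^1*523^1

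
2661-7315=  - 4654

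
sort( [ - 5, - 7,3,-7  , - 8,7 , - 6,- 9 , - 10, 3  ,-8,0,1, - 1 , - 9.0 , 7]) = [ - 10, - 9,-9.0 , -8,  -  8,-7,-7,-6 ,-5,-1,0,1, 3, 3 , 7 , 7]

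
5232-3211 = 2021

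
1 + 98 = 99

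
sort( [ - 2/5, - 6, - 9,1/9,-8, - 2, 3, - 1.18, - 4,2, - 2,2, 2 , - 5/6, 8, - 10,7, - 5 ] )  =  [-10, - 9, - 8 ,-6, - 5, - 4,- 2, - 2, - 1.18, - 5/6, - 2/5, 1/9 , 2,2 , 2, 3, 7,8]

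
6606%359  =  144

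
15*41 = 615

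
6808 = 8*851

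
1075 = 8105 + - 7030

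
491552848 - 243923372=247629476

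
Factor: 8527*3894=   33204138 = 2^1*3^1*11^1 *59^1*8527^1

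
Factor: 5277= 3^1*1759^1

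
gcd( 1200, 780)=60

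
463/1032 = 463/1032 = 0.45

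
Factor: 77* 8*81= 2^3*3^4*7^1*11^1 = 49896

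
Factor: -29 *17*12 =-2^2*3^1*17^1*29^1= -  5916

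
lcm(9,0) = 0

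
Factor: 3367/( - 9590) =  -481/1370=-2^( -1)*5^( - 1)*13^1*37^1*137^( - 1)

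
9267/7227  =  1+680/2409 = 1.28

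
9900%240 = 60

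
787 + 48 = 835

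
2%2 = 0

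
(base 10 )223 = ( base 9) 267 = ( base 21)ad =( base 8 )337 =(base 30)7D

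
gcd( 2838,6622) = 946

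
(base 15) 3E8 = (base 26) 189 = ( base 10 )893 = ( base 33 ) r2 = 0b1101111101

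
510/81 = 170/27= 6.30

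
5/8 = 5/8=0.62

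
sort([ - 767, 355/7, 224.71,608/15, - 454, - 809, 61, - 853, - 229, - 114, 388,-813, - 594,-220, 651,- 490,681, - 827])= [ - 853, - 827, - 813, - 809, - 767 , - 594, - 490, -454, - 229, - 220, - 114, 608/15, 355/7, 61, 224.71, 388, 651,  681]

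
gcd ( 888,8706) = 6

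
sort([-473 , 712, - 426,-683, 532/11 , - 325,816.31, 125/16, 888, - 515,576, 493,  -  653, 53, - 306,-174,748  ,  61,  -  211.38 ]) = [-683 ,  -  653 , - 515, - 473, - 426, - 325, - 306,-211.38,  -  174, 125/16, 532/11,53 , 61, 493, 576, 712 , 748 , 816.31, 888] 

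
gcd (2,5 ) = 1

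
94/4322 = 47/2161  =  0.02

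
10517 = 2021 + 8496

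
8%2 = 0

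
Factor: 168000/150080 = 3^1*5^2*67^( - 1) = 75/67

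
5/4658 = 5/4658 = 0.00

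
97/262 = 97/262 = 0.37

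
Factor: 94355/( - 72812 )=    - 565/436   =  - 2^ ( -2)*5^1*109^(  -  1)*113^1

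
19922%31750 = 19922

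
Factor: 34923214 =2^1*67^1*79^1 * 3299^1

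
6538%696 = 274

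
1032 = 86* 12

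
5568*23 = 128064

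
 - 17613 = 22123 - 39736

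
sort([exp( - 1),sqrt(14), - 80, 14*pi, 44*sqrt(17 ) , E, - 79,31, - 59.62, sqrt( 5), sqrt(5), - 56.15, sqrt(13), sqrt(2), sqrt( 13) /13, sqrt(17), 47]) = [ - 80, - 79, - 59.62, - 56.15, sqrt( 13)/13,exp( - 1), sqrt(2 ), sqrt(5 ), sqrt( 5 ), E, sqrt( 13) , sqrt ( 14), sqrt(17 ),31,14 * pi, 47, 44*sqrt(17)]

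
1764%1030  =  734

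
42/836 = 21/418 = 0.05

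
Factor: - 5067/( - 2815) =3^2* 5^( - 1 ) =9/5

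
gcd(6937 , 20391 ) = 7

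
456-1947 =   -  1491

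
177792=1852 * 96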